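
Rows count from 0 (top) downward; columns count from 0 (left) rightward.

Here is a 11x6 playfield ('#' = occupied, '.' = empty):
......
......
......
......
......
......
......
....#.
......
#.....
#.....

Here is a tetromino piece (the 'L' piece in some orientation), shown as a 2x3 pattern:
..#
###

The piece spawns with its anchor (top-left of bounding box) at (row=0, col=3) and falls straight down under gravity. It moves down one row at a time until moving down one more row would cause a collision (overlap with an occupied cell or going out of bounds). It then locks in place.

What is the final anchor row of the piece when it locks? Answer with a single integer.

Answer: 5

Derivation:
Spawn at (row=0, col=3). Try each row:
  row 0: fits
  row 1: fits
  row 2: fits
  row 3: fits
  row 4: fits
  row 5: fits
  row 6: blocked -> lock at row 5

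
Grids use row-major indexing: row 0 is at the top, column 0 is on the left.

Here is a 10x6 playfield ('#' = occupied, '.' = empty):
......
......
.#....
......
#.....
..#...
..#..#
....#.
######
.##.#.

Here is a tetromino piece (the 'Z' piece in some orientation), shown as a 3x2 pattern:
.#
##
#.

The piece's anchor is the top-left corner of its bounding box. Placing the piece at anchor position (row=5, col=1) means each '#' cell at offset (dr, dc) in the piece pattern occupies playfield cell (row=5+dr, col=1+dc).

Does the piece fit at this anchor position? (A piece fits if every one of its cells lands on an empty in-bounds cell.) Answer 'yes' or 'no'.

Answer: no

Derivation:
Check each piece cell at anchor (5, 1):
  offset (0,1) -> (5,2): occupied ('#') -> FAIL
  offset (1,0) -> (6,1): empty -> OK
  offset (1,1) -> (6,2): occupied ('#') -> FAIL
  offset (2,0) -> (7,1): empty -> OK
All cells valid: no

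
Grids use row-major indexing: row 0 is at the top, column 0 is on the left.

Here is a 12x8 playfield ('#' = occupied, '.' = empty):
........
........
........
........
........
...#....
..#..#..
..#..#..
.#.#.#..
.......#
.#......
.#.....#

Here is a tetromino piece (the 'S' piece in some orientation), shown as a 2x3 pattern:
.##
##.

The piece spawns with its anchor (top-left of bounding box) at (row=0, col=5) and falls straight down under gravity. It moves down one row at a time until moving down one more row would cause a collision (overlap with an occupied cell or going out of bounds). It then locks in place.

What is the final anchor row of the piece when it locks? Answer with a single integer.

Answer: 4

Derivation:
Spawn at (row=0, col=5). Try each row:
  row 0: fits
  row 1: fits
  row 2: fits
  row 3: fits
  row 4: fits
  row 5: blocked -> lock at row 4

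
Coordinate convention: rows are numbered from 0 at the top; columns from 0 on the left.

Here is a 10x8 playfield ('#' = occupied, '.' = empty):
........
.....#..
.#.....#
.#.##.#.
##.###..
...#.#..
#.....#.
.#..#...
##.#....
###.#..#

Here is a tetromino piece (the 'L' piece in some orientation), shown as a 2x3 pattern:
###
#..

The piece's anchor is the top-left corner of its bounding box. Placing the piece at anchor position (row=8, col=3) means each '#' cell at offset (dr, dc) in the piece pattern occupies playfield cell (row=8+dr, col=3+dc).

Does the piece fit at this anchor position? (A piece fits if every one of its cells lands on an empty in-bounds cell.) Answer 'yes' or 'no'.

Check each piece cell at anchor (8, 3):
  offset (0,0) -> (8,3): occupied ('#') -> FAIL
  offset (0,1) -> (8,4): empty -> OK
  offset (0,2) -> (8,5): empty -> OK
  offset (1,0) -> (9,3): empty -> OK
All cells valid: no

Answer: no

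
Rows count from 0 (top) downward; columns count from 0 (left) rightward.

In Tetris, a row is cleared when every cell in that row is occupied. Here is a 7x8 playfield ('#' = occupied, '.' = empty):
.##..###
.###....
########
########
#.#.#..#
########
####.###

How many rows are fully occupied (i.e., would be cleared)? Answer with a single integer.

Check each row:
  row 0: 3 empty cells -> not full
  row 1: 5 empty cells -> not full
  row 2: 0 empty cells -> FULL (clear)
  row 3: 0 empty cells -> FULL (clear)
  row 4: 4 empty cells -> not full
  row 5: 0 empty cells -> FULL (clear)
  row 6: 1 empty cell -> not full
Total rows cleared: 3

Answer: 3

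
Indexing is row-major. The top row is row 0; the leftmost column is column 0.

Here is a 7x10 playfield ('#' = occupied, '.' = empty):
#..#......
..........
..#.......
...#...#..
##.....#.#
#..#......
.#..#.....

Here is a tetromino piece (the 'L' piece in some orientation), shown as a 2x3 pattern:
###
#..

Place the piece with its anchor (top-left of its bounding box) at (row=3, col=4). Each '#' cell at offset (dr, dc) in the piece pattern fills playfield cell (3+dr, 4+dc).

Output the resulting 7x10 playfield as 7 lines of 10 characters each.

Answer: #..#......
..........
..#.......
...#####..
##..#..#.#
#..#......
.#..#.....

Derivation:
Fill (3+0,4+0) = (3,4)
Fill (3+0,4+1) = (3,5)
Fill (3+0,4+2) = (3,6)
Fill (3+1,4+0) = (4,4)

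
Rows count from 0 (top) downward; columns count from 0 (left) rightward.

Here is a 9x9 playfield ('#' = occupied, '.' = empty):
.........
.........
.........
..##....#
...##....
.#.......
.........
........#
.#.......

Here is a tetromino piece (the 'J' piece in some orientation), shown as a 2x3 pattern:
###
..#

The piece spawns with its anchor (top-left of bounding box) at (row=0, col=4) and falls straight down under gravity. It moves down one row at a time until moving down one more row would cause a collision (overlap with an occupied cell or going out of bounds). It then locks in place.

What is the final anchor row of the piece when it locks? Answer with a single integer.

Answer: 3

Derivation:
Spawn at (row=0, col=4). Try each row:
  row 0: fits
  row 1: fits
  row 2: fits
  row 3: fits
  row 4: blocked -> lock at row 3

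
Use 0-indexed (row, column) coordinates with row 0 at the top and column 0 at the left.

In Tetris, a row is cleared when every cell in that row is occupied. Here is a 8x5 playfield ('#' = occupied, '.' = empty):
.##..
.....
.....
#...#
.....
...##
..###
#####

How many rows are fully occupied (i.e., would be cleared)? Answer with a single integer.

Check each row:
  row 0: 3 empty cells -> not full
  row 1: 5 empty cells -> not full
  row 2: 5 empty cells -> not full
  row 3: 3 empty cells -> not full
  row 4: 5 empty cells -> not full
  row 5: 3 empty cells -> not full
  row 6: 2 empty cells -> not full
  row 7: 0 empty cells -> FULL (clear)
Total rows cleared: 1

Answer: 1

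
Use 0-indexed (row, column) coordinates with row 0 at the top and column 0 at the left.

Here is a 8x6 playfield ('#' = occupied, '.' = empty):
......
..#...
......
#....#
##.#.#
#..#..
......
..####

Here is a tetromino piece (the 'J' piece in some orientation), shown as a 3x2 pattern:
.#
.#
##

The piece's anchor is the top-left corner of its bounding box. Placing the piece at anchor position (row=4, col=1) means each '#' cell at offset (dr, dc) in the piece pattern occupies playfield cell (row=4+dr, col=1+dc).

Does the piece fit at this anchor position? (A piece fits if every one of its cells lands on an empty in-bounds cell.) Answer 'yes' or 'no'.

Check each piece cell at anchor (4, 1):
  offset (0,1) -> (4,2): empty -> OK
  offset (1,1) -> (5,2): empty -> OK
  offset (2,0) -> (6,1): empty -> OK
  offset (2,1) -> (6,2): empty -> OK
All cells valid: yes

Answer: yes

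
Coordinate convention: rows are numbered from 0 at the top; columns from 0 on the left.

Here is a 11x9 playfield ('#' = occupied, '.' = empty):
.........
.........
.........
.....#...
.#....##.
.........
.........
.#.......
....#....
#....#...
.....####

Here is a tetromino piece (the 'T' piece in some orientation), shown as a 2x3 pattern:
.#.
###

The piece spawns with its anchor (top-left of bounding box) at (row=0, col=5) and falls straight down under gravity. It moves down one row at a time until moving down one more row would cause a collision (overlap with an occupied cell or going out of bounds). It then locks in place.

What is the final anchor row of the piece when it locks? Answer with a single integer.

Answer: 1

Derivation:
Spawn at (row=0, col=5). Try each row:
  row 0: fits
  row 1: fits
  row 2: blocked -> lock at row 1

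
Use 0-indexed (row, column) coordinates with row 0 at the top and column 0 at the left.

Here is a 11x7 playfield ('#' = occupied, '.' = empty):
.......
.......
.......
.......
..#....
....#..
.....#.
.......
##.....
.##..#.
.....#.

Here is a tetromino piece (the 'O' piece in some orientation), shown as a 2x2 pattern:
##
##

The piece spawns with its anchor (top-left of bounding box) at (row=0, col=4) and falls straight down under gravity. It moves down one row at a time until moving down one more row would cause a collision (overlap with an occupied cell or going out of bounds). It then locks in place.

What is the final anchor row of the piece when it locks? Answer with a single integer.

Answer: 3

Derivation:
Spawn at (row=0, col=4). Try each row:
  row 0: fits
  row 1: fits
  row 2: fits
  row 3: fits
  row 4: blocked -> lock at row 3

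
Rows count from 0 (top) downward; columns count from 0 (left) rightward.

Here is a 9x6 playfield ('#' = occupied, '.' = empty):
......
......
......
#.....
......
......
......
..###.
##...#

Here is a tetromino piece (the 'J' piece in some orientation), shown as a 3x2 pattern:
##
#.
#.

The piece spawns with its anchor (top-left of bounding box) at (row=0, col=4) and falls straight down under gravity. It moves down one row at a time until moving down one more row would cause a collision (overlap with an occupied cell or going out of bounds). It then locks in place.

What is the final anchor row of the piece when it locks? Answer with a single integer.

Spawn at (row=0, col=4). Try each row:
  row 0: fits
  row 1: fits
  row 2: fits
  row 3: fits
  row 4: fits
  row 5: blocked -> lock at row 4

Answer: 4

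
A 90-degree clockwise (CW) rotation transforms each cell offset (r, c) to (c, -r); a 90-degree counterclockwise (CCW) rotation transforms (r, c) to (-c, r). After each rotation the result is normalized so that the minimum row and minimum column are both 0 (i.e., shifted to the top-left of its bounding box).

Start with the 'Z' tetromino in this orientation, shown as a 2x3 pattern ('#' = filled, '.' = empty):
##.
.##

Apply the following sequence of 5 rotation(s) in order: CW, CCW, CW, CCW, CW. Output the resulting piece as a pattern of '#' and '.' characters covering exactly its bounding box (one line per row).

Start:
##.
.##
After rotation 1 (CW):
.#
##
#.
After rotation 2 (CCW):
##.
.##
After rotation 3 (CW):
.#
##
#.
After rotation 4 (CCW):
##.
.##
After rotation 5 (CW):
.#
##
#.

Answer: .#
##
#.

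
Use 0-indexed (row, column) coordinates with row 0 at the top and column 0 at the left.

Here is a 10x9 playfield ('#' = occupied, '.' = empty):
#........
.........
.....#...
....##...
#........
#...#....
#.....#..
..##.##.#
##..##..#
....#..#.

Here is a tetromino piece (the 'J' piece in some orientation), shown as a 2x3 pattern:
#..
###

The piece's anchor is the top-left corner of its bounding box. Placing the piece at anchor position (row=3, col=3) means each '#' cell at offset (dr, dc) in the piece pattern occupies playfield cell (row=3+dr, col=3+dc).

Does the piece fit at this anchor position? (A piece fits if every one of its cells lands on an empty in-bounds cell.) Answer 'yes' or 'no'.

Answer: yes

Derivation:
Check each piece cell at anchor (3, 3):
  offset (0,0) -> (3,3): empty -> OK
  offset (1,0) -> (4,3): empty -> OK
  offset (1,1) -> (4,4): empty -> OK
  offset (1,2) -> (4,5): empty -> OK
All cells valid: yes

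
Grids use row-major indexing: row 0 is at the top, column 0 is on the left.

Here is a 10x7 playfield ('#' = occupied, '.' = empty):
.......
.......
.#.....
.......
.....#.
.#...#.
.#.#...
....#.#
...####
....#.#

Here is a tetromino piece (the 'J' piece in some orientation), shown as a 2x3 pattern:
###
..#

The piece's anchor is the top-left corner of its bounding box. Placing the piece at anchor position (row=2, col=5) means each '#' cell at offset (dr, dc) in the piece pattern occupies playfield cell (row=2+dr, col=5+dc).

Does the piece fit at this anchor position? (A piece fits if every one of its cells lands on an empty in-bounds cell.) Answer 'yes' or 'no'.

Check each piece cell at anchor (2, 5):
  offset (0,0) -> (2,5): empty -> OK
  offset (0,1) -> (2,6): empty -> OK
  offset (0,2) -> (2,7): out of bounds -> FAIL
  offset (1,2) -> (3,7): out of bounds -> FAIL
All cells valid: no

Answer: no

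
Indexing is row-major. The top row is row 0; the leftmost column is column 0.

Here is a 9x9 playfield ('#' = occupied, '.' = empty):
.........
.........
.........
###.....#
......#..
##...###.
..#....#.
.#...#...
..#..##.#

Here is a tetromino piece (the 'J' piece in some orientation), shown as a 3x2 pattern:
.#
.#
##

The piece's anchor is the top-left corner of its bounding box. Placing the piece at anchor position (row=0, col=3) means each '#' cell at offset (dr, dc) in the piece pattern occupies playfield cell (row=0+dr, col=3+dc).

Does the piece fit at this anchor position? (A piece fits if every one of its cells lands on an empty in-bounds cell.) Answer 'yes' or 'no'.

Answer: yes

Derivation:
Check each piece cell at anchor (0, 3):
  offset (0,1) -> (0,4): empty -> OK
  offset (1,1) -> (1,4): empty -> OK
  offset (2,0) -> (2,3): empty -> OK
  offset (2,1) -> (2,4): empty -> OK
All cells valid: yes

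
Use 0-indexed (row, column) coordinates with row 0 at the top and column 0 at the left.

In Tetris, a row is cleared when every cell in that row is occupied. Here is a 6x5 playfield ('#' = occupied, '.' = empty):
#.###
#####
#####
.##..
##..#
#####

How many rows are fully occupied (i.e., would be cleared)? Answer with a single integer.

Check each row:
  row 0: 1 empty cell -> not full
  row 1: 0 empty cells -> FULL (clear)
  row 2: 0 empty cells -> FULL (clear)
  row 3: 3 empty cells -> not full
  row 4: 2 empty cells -> not full
  row 5: 0 empty cells -> FULL (clear)
Total rows cleared: 3

Answer: 3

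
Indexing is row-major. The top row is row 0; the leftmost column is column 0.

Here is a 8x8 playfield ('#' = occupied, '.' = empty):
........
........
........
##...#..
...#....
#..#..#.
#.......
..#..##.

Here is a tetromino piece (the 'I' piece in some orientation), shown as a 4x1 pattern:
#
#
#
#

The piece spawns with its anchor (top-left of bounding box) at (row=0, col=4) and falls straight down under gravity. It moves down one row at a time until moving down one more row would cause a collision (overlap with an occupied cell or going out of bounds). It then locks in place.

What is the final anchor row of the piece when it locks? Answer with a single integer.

Spawn at (row=0, col=4). Try each row:
  row 0: fits
  row 1: fits
  row 2: fits
  row 3: fits
  row 4: fits
  row 5: blocked -> lock at row 4

Answer: 4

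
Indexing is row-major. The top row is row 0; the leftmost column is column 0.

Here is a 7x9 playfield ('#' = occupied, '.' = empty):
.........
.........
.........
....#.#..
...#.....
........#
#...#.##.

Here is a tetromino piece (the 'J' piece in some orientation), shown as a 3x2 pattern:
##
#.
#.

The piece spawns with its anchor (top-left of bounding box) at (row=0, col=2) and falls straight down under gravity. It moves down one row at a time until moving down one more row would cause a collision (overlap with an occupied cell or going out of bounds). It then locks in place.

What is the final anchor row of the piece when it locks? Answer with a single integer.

Answer: 3

Derivation:
Spawn at (row=0, col=2). Try each row:
  row 0: fits
  row 1: fits
  row 2: fits
  row 3: fits
  row 4: blocked -> lock at row 3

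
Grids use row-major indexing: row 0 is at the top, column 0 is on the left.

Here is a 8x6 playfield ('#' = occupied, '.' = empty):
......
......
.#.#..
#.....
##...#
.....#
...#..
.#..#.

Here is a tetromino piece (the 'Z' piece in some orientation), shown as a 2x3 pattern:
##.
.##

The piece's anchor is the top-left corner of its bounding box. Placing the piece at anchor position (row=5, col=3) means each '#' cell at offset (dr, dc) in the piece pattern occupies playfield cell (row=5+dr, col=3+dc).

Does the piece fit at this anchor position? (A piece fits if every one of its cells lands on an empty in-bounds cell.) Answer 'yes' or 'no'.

Check each piece cell at anchor (5, 3):
  offset (0,0) -> (5,3): empty -> OK
  offset (0,1) -> (5,4): empty -> OK
  offset (1,1) -> (6,4): empty -> OK
  offset (1,2) -> (6,5): empty -> OK
All cells valid: yes

Answer: yes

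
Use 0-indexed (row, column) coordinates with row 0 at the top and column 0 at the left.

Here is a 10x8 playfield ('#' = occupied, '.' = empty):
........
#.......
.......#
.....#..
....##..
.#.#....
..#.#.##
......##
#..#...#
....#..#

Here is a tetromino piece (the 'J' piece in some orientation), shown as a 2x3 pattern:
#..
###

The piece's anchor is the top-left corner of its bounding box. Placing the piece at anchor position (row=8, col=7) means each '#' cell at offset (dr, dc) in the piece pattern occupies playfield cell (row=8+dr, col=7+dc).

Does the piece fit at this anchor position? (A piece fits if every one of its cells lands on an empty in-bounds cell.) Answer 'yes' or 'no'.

Answer: no

Derivation:
Check each piece cell at anchor (8, 7):
  offset (0,0) -> (8,7): occupied ('#') -> FAIL
  offset (1,0) -> (9,7): occupied ('#') -> FAIL
  offset (1,1) -> (9,8): out of bounds -> FAIL
  offset (1,2) -> (9,9): out of bounds -> FAIL
All cells valid: no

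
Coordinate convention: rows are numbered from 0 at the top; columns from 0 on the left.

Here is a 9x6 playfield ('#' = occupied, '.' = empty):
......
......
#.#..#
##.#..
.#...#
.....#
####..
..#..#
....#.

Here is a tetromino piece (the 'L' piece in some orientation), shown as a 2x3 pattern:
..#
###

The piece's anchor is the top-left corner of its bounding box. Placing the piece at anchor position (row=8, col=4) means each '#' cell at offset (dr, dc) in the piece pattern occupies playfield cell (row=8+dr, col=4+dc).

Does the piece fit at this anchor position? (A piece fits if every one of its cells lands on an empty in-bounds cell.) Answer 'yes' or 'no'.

Answer: no

Derivation:
Check each piece cell at anchor (8, 4):
  offset (0,2) -> (8,6): out of bounds -> FAIL
  offset (1,0) -> (9,4): out of bounds -> FAIL
  offset (1,1) -> (9,5): out of bounds -> FAIL
  offset (1,2) -> (9,6): out of bounds -> FAIL
All cells valid: no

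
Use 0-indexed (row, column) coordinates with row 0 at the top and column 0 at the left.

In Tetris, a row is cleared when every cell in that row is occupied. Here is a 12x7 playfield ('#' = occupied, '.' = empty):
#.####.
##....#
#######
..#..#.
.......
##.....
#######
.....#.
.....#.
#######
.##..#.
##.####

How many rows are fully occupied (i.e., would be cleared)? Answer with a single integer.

Answer: 3

Derivation:
Check each row:
  row 0: 2 empty cells -> not full
  row 1: 4 empty cells -> not full
  row 2: 0 empty cells -> FULL (clear)
  row 3: 5 empty cells -> not full
  row 4: 7 empty cells -> not full
  row 5: 5 empty cells -> not full
  row 6: 0 empty cells -> FULL (clear)
  row 7: 6 empty cells -> not full
  row 8: 6 empty cells -> not full
  row 9: 0 empty cells -> FULL (clear)
  row 10: 4 empty cells -> not full
  row 11: 1 empty cell -> not full
Total rows cleared: 3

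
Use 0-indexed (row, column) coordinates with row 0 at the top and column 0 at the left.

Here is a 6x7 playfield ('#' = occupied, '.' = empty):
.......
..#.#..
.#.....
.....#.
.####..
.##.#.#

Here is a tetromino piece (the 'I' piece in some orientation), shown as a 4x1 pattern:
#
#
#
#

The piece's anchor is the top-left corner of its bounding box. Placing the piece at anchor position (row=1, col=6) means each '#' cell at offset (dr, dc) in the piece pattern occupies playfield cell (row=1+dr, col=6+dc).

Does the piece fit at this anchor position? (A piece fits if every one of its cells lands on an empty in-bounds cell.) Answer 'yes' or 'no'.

Check each piece cell at anchor (1, 6):
  offset (0,0) -> (1,6): empty -> OK
  offset (1,0) -> (2,6): empty -> OK
  offset (2,0) -> (3,6): empty -> OK
  offset (3,0) -> (4,6): empty -> OK
All cells valid: yes

Answer: yes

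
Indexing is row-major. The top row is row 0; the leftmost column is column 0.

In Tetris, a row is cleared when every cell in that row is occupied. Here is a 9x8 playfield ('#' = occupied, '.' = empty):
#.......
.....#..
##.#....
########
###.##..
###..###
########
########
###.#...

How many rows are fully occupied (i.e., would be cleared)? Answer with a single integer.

Check each row:
  row 0: 7 empty cells -> not full
  row 1: 7 empty cells -> not full
  row 2: 5 empty cells -> not full
  row 3: 0 empty cells -> FULL (clear)
  row 4: 3 empty cells -> not full
  row 5: 2 empty cells -> not full
  row 6: 0 empty cells -> FULL (clear)
  row 7: 0 empty cells -> FULL (clear)
  row 8: 4 empty cells -> not full
Total rows cleared: 3

Answer: 3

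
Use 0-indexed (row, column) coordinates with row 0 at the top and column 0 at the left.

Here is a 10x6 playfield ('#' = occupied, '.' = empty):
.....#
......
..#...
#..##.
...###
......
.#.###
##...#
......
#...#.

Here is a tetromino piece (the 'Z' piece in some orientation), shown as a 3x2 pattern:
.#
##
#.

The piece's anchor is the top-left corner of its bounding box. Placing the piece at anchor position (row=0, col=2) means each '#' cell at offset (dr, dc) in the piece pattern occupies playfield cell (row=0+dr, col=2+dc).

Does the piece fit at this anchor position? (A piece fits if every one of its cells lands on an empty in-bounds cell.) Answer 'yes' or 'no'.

Check each piece cell at anchor (0, 2):
  offset (0,1) -> (0,3): empty -> OK
  offset (1,0) -> (1,2): empty -> OK
  offset (1,1) -> (1,3): empty -> OK
  offset (2,0) -> (2,2): occupied ('#') -> FAIL
All cells valid: no

Answer: no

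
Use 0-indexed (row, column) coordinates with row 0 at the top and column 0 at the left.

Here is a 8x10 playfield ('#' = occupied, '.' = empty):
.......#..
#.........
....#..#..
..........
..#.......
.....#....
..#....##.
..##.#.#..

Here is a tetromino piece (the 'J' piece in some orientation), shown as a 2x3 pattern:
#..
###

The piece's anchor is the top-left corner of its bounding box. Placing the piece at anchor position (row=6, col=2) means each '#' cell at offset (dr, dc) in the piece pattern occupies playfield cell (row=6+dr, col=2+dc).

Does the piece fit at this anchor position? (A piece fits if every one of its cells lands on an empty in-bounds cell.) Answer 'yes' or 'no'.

Answer: no

Derivation:
Check each piece cell at anchor (6, 2):
  offset (0,0) -> (6,2): occupied ('#') -> FAIL
  offset (1,0) -> (7,2): occupied ('#') -> FAIL
  offset (1,1) -> (7,3): occupied ('#') -> FAIL
  offset (1,2) -> (7,4): empty -> OK
All cells valid: no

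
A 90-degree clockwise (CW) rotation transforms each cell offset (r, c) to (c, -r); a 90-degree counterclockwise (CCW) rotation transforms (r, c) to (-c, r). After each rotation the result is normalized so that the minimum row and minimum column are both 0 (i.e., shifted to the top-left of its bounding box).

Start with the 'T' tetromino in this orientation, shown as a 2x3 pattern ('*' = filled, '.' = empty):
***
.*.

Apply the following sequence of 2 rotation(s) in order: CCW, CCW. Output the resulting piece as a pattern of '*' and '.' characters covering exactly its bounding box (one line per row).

Answer: .*.
***

Derivation:
Start:
***
.*.
After rotation 1 (CCW):
*.
**
*.
After rotation 2 (CCW):
.*.
***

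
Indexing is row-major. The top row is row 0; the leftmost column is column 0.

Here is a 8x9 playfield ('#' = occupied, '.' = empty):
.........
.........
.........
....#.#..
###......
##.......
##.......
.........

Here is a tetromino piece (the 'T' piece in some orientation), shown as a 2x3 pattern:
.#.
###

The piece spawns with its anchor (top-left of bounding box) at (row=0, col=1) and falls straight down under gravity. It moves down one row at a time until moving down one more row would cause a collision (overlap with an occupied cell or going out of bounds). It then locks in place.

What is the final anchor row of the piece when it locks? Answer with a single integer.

Spawn at (row=0, col=1). Try each row:
  row 0: fits
  row 1: fits
  row 2: fits
  row 3: blocked -> lock at row 2

Answer: 2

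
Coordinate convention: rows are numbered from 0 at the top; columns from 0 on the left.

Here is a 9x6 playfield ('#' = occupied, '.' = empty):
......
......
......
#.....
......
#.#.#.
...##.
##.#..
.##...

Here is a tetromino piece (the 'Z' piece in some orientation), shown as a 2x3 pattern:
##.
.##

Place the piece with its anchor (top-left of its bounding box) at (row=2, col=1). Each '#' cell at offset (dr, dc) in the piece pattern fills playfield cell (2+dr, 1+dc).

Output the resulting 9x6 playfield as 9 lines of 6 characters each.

Answer: ......
......
.##...
#.##..
......
#.#.#.
...##.
##.#..
.##...

Derivation:
Fill (2+0,1+0) = (2,1)
Fill (2+0,1+1) = (2,2)
Fill (2+1,1+1) = (3,2)
Fill (2+1,1+2) = (3,3)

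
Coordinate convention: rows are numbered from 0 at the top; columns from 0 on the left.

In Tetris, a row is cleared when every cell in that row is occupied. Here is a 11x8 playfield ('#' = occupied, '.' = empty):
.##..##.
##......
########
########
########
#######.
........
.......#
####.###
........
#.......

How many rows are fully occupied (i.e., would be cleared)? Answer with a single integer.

Answer: 3

Derivation:
Check each row:
  row 0: 4 empty cells -> not full
  row 1: 6 empty cells -> not full
  row 2: 0 empty cells -> FULL (clear)
  row 3: 0 empty cells -> FULL (clear)
  row 4: 0 empty cells -> FULL (clear)
  row 5: 1 empty cell -> not full
  row 6: 8 empty cells -> not full
  row 7: 7 empty cells -> not full
  row 8: 1 empty cell -> not full
  row 9: 8 empty cells -> not full
  row 10: 7 empty cells -> not full
Total rows cleared: 3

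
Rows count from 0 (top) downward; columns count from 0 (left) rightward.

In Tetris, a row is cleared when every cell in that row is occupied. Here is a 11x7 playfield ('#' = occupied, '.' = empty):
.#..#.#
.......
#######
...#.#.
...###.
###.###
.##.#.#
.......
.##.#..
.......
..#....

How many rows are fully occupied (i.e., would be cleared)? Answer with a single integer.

Answer: 1

Derivation:
Check each row:
  row 0: 4 empty cells -> not full
  row 1: 7 empty cells -> not full
  row 2: 0 empty cells -> FULL (clear)
  row 3: 5 empty cells -> not full
  row 4: 4 empty cells -> not full
  row 5: 1 empty cell -> not full
  row 6: 3 empty cells -> not full
  row 7: 7 empty cells -> not full
  row 8: 4 empty cells -> not full
  row 9: 7 empty cells -> not full
  row 10: 6 empty cells -> not full
Total rows cleared: 1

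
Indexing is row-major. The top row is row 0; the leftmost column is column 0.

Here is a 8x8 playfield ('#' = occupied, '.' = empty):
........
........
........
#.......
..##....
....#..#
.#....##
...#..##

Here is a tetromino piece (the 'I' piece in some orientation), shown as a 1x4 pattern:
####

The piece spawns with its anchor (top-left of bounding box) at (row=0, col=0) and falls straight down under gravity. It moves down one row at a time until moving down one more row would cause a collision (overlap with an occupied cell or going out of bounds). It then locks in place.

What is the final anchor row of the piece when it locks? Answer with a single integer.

Spawn at (row=0, col=0). Try each row:
  row 0: fits
  row 1: fits
  row 2: fits
  row 3: blocked -> lock at row 2

Answer: 2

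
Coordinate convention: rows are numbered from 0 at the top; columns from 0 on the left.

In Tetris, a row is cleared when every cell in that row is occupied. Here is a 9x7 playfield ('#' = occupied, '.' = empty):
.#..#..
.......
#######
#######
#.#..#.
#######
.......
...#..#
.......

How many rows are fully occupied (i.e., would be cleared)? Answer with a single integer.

Check each row:
  row 0: 5 empty cells -> not full
  row 1: 7 empty cells -> not full
  row 2: 0 empty cells -> FULL (clear)
  row 3: 0 empty cells -> FULL (clear)
  row 4: 4 empty cells -> not full
  row 5: 0 empty cells -> FULL (clear)
  row 6: 7 empty cells -> not full
  row 7: 5 empty cells -> not full
  row 8: 7 empty cells -> not full
Total rows cleared: 3

Answer: 3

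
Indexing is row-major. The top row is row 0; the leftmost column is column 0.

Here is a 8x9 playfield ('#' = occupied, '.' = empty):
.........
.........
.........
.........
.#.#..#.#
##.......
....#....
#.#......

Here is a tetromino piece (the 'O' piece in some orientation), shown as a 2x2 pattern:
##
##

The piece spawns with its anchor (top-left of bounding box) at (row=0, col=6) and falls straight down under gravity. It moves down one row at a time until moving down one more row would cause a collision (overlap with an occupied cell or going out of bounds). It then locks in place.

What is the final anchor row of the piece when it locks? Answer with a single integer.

Spawn at (row=0, col=6). Try each row:
  row 0: fits
  row 1: fits
  row 2: fits
  row 3: blocked -> lock at row 2

Answer: 2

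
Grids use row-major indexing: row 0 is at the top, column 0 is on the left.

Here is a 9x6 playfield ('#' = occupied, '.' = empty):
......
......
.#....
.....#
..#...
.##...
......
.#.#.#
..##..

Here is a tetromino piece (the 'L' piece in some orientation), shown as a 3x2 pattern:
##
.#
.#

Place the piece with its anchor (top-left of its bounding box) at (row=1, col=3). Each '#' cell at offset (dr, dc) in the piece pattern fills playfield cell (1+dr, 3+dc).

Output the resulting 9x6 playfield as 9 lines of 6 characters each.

Answer: ......
...##.
.#..#.
....##
..#...
.##...
......
.#.#.#
..##..

Derivation:
Fill (1+0,3+0) = (1,3)
Fill (1+0,3+1) = (1,4)
Fill (1+1,3+1) = (2,4)
Fill (1+2,3+1) = (3,4)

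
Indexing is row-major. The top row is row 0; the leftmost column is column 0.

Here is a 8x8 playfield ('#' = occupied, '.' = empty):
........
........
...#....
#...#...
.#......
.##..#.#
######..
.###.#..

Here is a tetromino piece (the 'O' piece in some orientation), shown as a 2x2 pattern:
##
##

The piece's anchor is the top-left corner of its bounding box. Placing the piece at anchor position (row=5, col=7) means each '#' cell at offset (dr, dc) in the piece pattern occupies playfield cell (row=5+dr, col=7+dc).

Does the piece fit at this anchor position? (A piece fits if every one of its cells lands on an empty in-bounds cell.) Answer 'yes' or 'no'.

Answer: no

Derivation:
Check each piece cell at anchor (5, 7):
  offset (0,0) -> (5,7): occupied ('#') -> FAIL
  offset (0,1) -> (5,8): out of bounds -> FAIL
  offset (1,0) -> (6,7): empty -> OK
  offset (1,1) -> (6,8): out of bounds -> FAIL
All cells valid: no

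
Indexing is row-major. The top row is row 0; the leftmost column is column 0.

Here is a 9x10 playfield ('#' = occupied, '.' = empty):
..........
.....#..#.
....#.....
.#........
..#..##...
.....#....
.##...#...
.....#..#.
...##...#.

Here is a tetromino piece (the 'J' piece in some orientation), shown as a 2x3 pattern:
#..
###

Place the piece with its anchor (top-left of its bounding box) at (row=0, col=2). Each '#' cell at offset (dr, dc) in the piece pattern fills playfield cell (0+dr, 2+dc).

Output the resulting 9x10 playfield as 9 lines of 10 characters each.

Answer: ..#.......
..####..#.
....#.....
.#........
..#..##...
.....#....
.##...#...
.....#..#.
...##...#.

Derivation:
Fill (0+0,2+0) = (0,2)
Fill (0+1,2+0) = (1,2)
Fill (0+1,2+1) = (1,3)
Fill (0+1,2+2) = (1,4)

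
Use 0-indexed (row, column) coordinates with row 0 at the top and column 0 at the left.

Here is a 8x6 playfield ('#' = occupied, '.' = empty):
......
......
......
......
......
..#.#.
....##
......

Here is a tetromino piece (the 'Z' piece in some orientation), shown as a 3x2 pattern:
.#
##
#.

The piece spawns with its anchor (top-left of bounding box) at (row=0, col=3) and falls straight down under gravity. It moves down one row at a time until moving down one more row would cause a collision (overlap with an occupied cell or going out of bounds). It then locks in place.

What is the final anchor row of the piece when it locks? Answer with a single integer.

Answer: 3

Derivation:
Spawn at (row=0, col=3). Try each row:
  row 0: fits
  row 1: fits
  row 2: fits
  row 3: fits
  row 4: blocked -> lock at row 3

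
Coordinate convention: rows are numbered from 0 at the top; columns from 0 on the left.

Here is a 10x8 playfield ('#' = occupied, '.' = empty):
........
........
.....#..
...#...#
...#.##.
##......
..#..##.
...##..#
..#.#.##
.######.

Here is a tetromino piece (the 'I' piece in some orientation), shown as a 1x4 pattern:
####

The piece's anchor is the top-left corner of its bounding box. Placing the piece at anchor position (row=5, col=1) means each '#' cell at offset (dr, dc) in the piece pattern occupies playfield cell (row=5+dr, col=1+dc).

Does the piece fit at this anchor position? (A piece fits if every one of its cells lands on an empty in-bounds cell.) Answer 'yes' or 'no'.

Answer: no

Derivation:
Check each piece cell at anchor (5, 1):
  offset (0,0) -> (5,1): occupied ('#') -> FAIL
  offset (0,1) -> (5,2): empty -> OK
  offset (0,2) -> (5,3): empty -> OK
  offset (0,3) -> (5,4): empty -> OK
All cells valid: no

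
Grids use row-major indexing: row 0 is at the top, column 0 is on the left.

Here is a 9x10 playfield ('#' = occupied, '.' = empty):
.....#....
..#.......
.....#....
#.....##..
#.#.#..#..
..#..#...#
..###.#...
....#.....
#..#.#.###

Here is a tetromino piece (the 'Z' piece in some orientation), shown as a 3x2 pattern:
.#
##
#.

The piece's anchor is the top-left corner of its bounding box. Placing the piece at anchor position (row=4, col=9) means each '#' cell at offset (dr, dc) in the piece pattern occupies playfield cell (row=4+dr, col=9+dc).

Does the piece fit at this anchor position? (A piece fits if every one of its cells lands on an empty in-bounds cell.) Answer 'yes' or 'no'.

Answer: no

Derivation:
Check each piece cell at anchor (4, 9):
  offset (0,1) -> (4,10): out of bounds -> FAIL
  offset (1,0) -> (5,9): occupied ('#') -> FAIL
  offset (1,1) -> (5,10): out of bounds -> FAIL
  offset (2,0) -> (6,9): empty -> OK
All cells valid: no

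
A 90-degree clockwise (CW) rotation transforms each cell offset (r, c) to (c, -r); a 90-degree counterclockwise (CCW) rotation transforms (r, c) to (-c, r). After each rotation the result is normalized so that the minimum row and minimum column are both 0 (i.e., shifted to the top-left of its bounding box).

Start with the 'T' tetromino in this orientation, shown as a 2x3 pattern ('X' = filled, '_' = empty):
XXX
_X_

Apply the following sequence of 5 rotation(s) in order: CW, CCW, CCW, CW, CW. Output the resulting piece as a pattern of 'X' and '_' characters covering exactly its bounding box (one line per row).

Start:
XXX
_X_
After rotation 1 (CW):
_X
XX
_X
After rotation 2 (CCW):
XXX
_X_
After rotation 3 (CCW):
X_
XX
X_
After rotation 4 (CW):
XXX
_X_
After rotation 5 (CW):
_X
XX
_X

Answer: _X
XX
_X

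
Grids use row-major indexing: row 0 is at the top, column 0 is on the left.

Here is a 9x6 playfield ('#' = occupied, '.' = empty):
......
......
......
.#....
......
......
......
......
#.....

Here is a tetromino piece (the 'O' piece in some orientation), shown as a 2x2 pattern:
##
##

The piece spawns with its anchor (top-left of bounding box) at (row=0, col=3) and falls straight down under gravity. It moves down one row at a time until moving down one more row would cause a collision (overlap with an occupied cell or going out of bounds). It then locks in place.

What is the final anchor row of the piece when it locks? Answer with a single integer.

Spawn at (row=0, col=3). Try each row:
  row 0: fits
  row 1: fits
  row 2: fits
  row 3: fits
  row 4: fits
  row 5: fits
  row 6: fits
  row 7: fits
  row 8: blocked -> lock at row 7

Answer: 7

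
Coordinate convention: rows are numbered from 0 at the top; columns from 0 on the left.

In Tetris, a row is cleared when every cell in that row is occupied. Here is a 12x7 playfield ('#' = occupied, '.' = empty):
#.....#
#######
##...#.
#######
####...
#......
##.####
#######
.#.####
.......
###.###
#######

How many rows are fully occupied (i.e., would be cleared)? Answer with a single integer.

Check each row:
  row 0: 5 empty cells -> not full
  row 1: 0 empty cells -> FULL (clear)
  row 2: 4 empty cells -> not full
  row 3: 0 empty cells -> FULL (clear)
  row 4: 3 empty cells -> not full
  row 5: 6 empty cells -> not full
  row 6: 1 empty cell -> not full
  row 7: 0 empty cells -> FULL (clear)
  row 8: 2 empty cells -> not full
  row 9: 7 empty cells -> not full
  row 10: 1 empty cell -> not full
  row 11: 0 empty cells -> FULL (clear)
Total rows cleared: 4

Answer: 4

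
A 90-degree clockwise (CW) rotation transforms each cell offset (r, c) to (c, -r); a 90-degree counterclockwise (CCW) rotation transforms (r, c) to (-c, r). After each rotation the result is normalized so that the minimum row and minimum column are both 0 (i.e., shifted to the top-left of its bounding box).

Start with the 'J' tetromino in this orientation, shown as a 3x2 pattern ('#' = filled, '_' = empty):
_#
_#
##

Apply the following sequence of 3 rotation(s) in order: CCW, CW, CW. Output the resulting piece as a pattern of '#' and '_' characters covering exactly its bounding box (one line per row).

Answer: #__
###

Derivation:
Start:
_#
_#
##
After rotation 1 (CCW):
###
__#
After rotation 2 (CW):
_#
_#
##
After rotation 3 (CW):
#__
###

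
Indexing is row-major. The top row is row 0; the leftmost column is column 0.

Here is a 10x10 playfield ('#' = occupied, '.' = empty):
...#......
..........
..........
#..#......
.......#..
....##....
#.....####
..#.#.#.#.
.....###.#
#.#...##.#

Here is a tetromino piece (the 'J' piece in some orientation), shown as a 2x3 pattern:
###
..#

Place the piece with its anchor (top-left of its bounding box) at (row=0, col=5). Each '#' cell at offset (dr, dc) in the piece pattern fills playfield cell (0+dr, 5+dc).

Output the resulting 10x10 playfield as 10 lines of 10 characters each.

Answer: ...#.###..
.......#..
..........
#..#......
.......#..
....##....
#.....####
..#.#.#.#.
.....###.#
#.#...##.#

Derivation:
Fill (0+0,5+0) = (0,5)
Fill (0+0,5+1) = (0,6)
Fill (0+0,5+2) = (0,7)
Fill (0+1,5+2) = (1,7)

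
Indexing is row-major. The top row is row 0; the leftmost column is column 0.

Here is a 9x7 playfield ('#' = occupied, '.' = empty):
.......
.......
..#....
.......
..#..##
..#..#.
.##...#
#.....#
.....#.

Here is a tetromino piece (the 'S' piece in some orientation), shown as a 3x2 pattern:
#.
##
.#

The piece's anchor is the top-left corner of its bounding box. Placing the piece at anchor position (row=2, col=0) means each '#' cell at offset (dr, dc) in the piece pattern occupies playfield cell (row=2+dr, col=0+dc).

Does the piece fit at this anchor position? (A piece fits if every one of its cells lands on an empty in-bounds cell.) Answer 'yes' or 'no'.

Answer: yes

Derivation:
Check each piece cell at anchor (2, 0):
  offset (0,0) -> (2,0): empty -> OK
  offset (1,0) -> (3,0): empty -> OK
  offset (1,1) -> (3,1): empty -> OK
  offset (2,1) -> (4,1): empty -> OK
All cells valid: yes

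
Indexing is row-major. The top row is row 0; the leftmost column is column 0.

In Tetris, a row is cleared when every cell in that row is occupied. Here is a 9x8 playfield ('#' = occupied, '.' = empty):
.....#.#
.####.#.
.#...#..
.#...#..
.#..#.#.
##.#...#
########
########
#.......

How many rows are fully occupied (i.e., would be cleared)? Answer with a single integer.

Check each row:
  row 0: 6 empty cells -> not full
  row 1: 3 empty cells -> not full
  row 2: 6 empty cells -> not full
  row 3: 6 empty cells -> not full
  row 4: 5 empty cells -> not full
  row 5: 4 empty cells -> not full
  row 6: 0 empty cells -> FULL (clear)
  row 7: 0 empty cells -> FULL (clear)
  row 8: 7 empty cells -> not full
Total rows cleared: 2

Answer: 2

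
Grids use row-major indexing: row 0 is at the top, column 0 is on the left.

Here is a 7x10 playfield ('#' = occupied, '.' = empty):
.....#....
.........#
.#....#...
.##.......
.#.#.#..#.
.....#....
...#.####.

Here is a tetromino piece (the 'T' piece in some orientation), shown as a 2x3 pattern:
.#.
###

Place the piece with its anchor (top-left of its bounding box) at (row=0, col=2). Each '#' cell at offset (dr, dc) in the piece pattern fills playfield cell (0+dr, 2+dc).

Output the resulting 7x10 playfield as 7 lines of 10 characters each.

Answer: ...#.#....
..###....#
.#....#...
.##.......
.#.#.#..#.
.....#....
...#.####.

Derivation:
Fill (0+0,2+1) = (0,3)
Fill (0+1,2+0) = (1,2)
Fill (0+1,2+1) = (1,3)
Fill (0+1,2+2) = (1,4)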